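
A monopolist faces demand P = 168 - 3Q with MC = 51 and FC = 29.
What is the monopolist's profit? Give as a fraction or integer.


MR = MC: 168 - 6Q = 51
Q* = 39/2
P* = 168 - 3*39/2 = 219/2
Profit = (P* - MC)*Q* - FC
= (219/2 - 51)*39/2 - 29
= 117/2*39/2 - 29
= 4563/4 - 29 = 4447/4

4447/4


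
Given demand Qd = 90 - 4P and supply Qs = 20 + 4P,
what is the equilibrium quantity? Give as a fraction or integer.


First find equilibrium price:
90 - 4P = 20 + 4P
P* = 70/8 = 35/4
Then substitute into demand:
Q* = 90 - 4 * 35/4 = 55

55


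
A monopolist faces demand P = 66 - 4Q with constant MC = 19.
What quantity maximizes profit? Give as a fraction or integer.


TR = P*Q = (66 - 4Q)Q = 66Q - 4Q^2
MR = dTR/dQ = 66 - 8Q
Set MR = MC:
66 - 8Q = 19
47 = 8Q
Q* = 47/8 = 47/8

47/8


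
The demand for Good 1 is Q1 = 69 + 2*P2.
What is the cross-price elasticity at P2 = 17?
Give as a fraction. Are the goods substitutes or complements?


dQ1/dP2 = 2
At P2 = 17: Q1 = 69 + 2*17 = 103
Exy = (dQ1/dP2)(P2/Q1) = 2 * 17 / 103 = 34/103
Since Exy > 0, the goods are substitutes.

34/103 (substitutes)


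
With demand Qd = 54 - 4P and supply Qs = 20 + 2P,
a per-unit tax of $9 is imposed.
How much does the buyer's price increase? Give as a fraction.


With a per-unit tax, the buyer's price increase depends on relative slopes.
Supply slope: d = 2, Demand slope: b = 4
Buyer's price increase = d * tax / (b + d)
= 2 * 9 / (4 + 2)
= 18 / 6 = 3

3


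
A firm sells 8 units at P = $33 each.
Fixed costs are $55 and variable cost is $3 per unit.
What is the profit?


Total Revenue = P * Q = 33 * 8 = $264
Total Cost = FC + VC*Q = 55 + 3*8 = $79
Profit = TR - TC = 264 - 79 = $185

$185


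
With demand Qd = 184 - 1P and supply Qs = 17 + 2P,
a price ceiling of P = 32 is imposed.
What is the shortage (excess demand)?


At P = 32:
Qd = 184 - 1*32 = 152
Qs = 17 + 2*32 = 81
Shortage = Qd - Qs = 152 - 81 = 71

71


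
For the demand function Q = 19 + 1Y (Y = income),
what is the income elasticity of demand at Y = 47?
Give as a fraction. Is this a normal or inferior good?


dQ/dY = 1
At Y = 47: Q = 19 + 1*47 = 66
Ey = (dQ/dY)(Y/Q) = 1 * 47 / 66 = 47/66
Since Ey > 0, this is a normal good.

47/66 (normal good)


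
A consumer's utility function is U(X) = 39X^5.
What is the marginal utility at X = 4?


MU = dU/dX = 39*5*X^(5-1)
MU = 195*X^4
At X = 4:
MU = 195 * 4^4
MU = 195 * 256 = 49920

49920


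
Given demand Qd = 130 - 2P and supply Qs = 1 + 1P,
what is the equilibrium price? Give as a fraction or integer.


At equilibrium, Qd = Qs.
130 - 2P = 1 + 1P
130 - 1 = 2P + 1P
129 = 3P
P* = 129/3 = 43

43


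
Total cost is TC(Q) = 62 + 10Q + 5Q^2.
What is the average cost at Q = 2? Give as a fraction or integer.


TC(2) = 62 + 10*2 + 5*2^2
TC(2) = 62 + 20 + 20 = 102
AC = TC/Q = 102/2 = 51

51


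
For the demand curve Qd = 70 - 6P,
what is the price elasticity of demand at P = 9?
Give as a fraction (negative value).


dQ/dP = -6
At P = 9: Q = 70 - 6*9 = 16
E = (dQ/dP)(P/Q) = (-6)(9/16) = -27/8

-27/8


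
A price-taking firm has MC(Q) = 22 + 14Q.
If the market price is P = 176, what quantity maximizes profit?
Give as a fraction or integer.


In perfect competition, profit is maximized where P = MC.
176 = 22 + 14Q
154 = 14Q
Q* = 154/14 = 11

11


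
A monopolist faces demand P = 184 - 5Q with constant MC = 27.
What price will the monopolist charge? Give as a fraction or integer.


MR = 184 - 10Q
Set MR = MC: 184 - 10Q = 27
Q* = 157/10
Substitute into demand:
P* = 184 - 5*157/10 = 211/2

211/2


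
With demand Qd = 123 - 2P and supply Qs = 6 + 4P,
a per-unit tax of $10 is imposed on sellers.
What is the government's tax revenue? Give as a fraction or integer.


With tax on sellers, new supply: Qs' = 6 + 4(P - 10)
= 4P - 34
New equilibrium quantity:
Q_new = 212/3
Tax revenue = tax * Q_new = 10 * 212/3 = 2120/3

2120/3


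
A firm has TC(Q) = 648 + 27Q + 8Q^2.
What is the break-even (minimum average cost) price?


AC(Q) = 648/Q + 27 + 8Q
To minimize: dAC/dQ = -648/Q^2 + 8 = 0
Q^2 = 648/8 = 81
Q* = 9
Min AC = 648/9 + 27 + 8*9
Min AC = 72 + 27 + 72 = 171

171


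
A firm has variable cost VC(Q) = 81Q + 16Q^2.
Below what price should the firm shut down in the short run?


AVC(Q) = VC(Q)/Q = 81 + 16Q
AVC is increasing in Q, so minimum AVC is at Q -> 0+.
Min AVC = 81
The firm should shut down if P < 81.

81


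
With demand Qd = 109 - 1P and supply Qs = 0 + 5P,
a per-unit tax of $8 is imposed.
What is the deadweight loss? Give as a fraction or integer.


Pre-tax equilibrium quantity: Q* = 545/6
Post-tax equilibrium quantity: Q_tax = 505/6
Reduction in quantity: Q* - Q_tax = 20/3
DWL = (1/2) * tax * (Q* - Q_tax)
DWL = (1/2) * 8 * 20/3 = 80/3

80/3


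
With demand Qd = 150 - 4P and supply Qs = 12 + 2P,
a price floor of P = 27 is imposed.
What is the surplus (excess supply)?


At P = 27:
Qd = 150 - 4*27 = 42
Qs = 12 + 2*27 = 66
Surplus = Qs - Qd = 66 - 42 = 24

24


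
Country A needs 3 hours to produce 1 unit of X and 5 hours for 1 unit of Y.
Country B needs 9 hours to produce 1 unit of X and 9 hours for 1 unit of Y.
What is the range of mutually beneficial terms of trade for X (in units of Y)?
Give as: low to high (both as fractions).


Opportunity cost of X for Country A = hours_X / hours_Y = 3/5 = 3/5 units of Y
Opportunity cost of X for Country B = hours_X / hours_Y = 9/9 = 1 units of Y
Terms of trade must be between the two opportunity costs.
Range: 3/5 to 1

3/5 to 1


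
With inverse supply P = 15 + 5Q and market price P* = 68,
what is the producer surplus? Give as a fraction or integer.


Minimum supply price (at Q=0): P_min = 15
Quantity supplied at P* = 68:
Q* = (68 - 15)/5 = 53/5
PS = (1/2) * Q* * (P* - P_min)
PS = (1/2) * 53/5 * (68 - 15)
PS = (1/2) * 53/5 * 53 = 2809/10

2809/10


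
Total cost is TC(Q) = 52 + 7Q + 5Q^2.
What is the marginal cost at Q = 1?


MC = dTC/dQ = 7 + 2*5*Q
At Q = 1:
MC = 7 + 10*1
MC = 7 + 10 = 17

17


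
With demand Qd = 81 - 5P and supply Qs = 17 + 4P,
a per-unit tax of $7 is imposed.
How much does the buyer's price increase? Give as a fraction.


With a per-unit tax, the buyer's price increase depends on relative slopes.
Supply slope: d = 4, Demand slope: b = 5
Buyer's price increase = d * tax / (b + d)
= 4 * 7 / (5 + 4)
= 28 / 9 = 28/9

28/9


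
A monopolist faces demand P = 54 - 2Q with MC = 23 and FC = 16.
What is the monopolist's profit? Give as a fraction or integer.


MR = MC: 54 - 4Q = 23
Q* = 31/4
P* = 54 - 2*31/4 = 77/2
Profit = (P* - MC)*Q* - FC
= (77/2 - 23)*31/4 - 16
= 31/2*31/4 - 16
= 961/8 - 16 = 833/8

833/8


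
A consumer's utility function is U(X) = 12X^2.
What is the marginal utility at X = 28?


MU = dU/dX = 12*2*X^(2-1)
MU = 24*X^1
At X = 28:
MU = 24 * 28^1
MU = 24 * 28 = 672

672


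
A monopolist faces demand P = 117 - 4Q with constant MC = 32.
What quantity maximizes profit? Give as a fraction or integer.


TR = P*Q = (117 - 4Q)Q = 117Q - 4Q^2
MR = dTR/dQ = 117 - 8Q
Set MR = MC:
117 - 8Q = 32
85 = 8Q
Q* = 85/8 = 85/8

85/8


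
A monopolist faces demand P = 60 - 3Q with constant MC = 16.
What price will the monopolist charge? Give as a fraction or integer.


MR = 60 - 6Q
Set MR = MC: 60 - 6Q = 16
Q* = 22/3
Substitute into demand:
P* = 60 - 3*22/3 = 38

38


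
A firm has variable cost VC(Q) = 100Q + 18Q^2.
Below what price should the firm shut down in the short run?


AVC(Q) = VC(Q)/Q = 100 + 18Q
AVC is increasing in Q, so minimum AVC is at Q -> 0+.
Min AVC = 100
The firm should shut down if P < 100.

100


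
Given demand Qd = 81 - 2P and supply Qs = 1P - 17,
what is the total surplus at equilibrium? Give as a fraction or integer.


Find equilibrium: 81 - 2P = 1P - 17
81 + 17 = 3P
P* = 98/3 = 98/3
Q* = 1*98/3 - 17 = 47/3
Inverse demand: P = 81/2 - Q/2, so P_max = 81/2
Inverse supply: P = 17 + Q/1, so P_min = 17
CS = (1/2) * 47/3 * (81/2 - 98/3) = 2209/36
PS = (1/2) * 47/3 * (98/3 - 17) = 2209/18
TS = CS + PS = 2209/36 + 2209/18 = 2209/12

2209/12


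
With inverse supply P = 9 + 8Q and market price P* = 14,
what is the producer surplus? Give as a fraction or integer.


Minimum supply price (at Q=0): P_min = 9
Quantity supplied at P* = 14:
Q* = (14 - 9)/8 = 5/8
PS = (1/2) * Q* * (P* - P_min)
PS = (1/2) * 5/8 * (14 - 9)
PS = (1/2) * 5/8 * 5 = 25/16

25/16


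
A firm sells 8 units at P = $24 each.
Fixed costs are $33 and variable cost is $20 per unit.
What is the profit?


Total Revenue = P * Q = 24 * 8 = $192
Total Cost = FC + VC*Q = 33 + 20*8 = $193
Profit = TR - TC = 192 - 193 = $-1

$-1


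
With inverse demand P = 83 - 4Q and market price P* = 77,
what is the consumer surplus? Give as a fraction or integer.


Maximum willingness to pay (at Q=0): P_max = 83
Quantity demanded at P* = 77:
Q* = (83 - 77)/4 = 3/2
CS = (1/2) * Q* * (P_max - P*)
CS = (1/2) * 3/2 * (83 - 77)
CS = (1/2) * 3/2 * 6 = 9/2

9/2


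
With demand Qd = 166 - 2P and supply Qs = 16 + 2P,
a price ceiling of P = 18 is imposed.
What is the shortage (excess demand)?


At P = 18:
Qd = 166 - 2*18 = 130
Qs = 16 + 2*18 = 52
Shortage = Qd - Qs = 130 - 52 = 78

78


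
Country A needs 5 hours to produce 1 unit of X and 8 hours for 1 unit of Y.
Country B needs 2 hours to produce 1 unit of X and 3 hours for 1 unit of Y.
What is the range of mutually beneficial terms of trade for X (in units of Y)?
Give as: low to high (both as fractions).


Opportunity cost of X for Country A = hours_X / hours_Y = 5/8 = 5/8 units of Y
Opportunity cost of X for Country B = hours_X / hours_Y = 2/3 = 2/3 units of Y
Terms of trade must be between the two opportunity costs.
Range: 5/8 to 2/3

5/8 to 2/3


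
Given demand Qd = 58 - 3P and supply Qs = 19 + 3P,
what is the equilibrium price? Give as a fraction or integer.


At equilibrium, Qd = Qs.
58 - 3P = 19 + 3P
58 - 19 = 3P + 3P
39 = 6P
P* = 39/6 = 13/2

13/2


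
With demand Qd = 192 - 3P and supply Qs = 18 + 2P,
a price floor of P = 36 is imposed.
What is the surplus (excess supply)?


At P = 36:
Qd = 192 - 3*36 = 84
Qs = 18 + 2*36 = 90
Surplus = Qs - Qd = 90 - 84 = 6

6


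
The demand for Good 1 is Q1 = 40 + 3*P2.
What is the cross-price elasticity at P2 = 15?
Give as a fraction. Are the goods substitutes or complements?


dQ1/dP2 = 3
At P2 = 15: Q1 = 40 + 3*15 = 85
Exy = (dQ1/dP2)(P2/Q1) = 3 * 15 / 85 = 9/17
Since Exy > 0, the goods are substitutes.

9/17 (substitutes)


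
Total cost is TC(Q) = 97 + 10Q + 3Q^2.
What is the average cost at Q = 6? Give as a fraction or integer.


TC(6) = 97 + 10*6 + 3*6^2
TC(6) = 97 + 60 + 108 = 265
AC = TC/Q = 265/6 = 265/6

265/6


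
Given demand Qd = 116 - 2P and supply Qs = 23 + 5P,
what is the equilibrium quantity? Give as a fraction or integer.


First find equilibrium price:
116 - 2P = 23 + 5P
P* = 93/7 = 93/7
Then substitute into demand:
Q* = 116 - 2 * 93/7 = 626/7

626/7


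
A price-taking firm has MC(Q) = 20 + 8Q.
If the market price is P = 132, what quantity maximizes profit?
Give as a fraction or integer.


In perfect competition, profit is maximized where P = MC.
132 = 20 + 8Q
112 = 8Q
Q* = 112/8 = 14

14


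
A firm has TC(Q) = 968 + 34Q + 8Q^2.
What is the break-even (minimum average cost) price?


AC(Q) = 968/Q + 34 + 8Q
To minimize: dAC/dQ = -968/Q^2 + 8 = 0
Q^2 = 968/8 = 121
Q* = 11
Min AC = 968/11 + 34 + 8*11
Min AC = 88 + 34 + 88 = 210

210


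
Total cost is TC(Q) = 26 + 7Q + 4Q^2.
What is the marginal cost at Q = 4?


MC = dTC/dQ = 7 + 2*4*Q
At Q = 4:
MC = 7 + 8*4
MC = 7 + 32 = 39

39


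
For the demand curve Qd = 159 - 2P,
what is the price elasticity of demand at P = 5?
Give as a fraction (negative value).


dQ/dP = -2
At P = 5: Q = 159 - 2*5 = 149
E = (dQ/dP)(P/Q) = (-2)(5/149) = -10/149

-10/149


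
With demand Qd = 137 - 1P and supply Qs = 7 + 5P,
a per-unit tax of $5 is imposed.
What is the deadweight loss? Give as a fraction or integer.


Pre-tax equilibrium quantity: Q* = 346/3
Post-tax equilibrium quantity: Q_tax = 667/6
Reduction in quantity: Q* - Q_tax = 25/6
DWL = (1/2) * tax * (Q* - Q_tax)
DWL = (1/2) * 5 * 25/6 = 125/12

125/12


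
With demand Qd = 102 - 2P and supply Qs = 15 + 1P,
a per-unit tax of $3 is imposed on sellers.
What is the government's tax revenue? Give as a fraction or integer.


With tax on sellers, new supply: Qs' = 15 + 1(P - 3)
= 12 + 1P
New equilibrium quantity:
Q_new = 42
Tax revenue = tax * Q_new = 3 * 42 = 126

126


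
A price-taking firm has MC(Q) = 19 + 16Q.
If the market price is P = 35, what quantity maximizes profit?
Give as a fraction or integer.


In perfect competition, profit is maximized where P = MC.
35 = 19 + 16Q
16 = 16Q
Q* = 16/16 = 1

1


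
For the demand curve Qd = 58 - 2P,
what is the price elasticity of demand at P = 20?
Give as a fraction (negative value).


dQ/dP = -2
At P = 20: Q = 58 - 2*20 = 18
E = (dQ/dP)(P/Q) = (-2)(20/18) = -20/9

-20/9


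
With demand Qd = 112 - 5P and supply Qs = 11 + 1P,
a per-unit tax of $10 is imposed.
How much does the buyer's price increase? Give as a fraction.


With a per-unit tax, the buyer's price increase depends on relative slopes.
Supply slope: d = 1, Demand slope: b = 5
Buyer's price increase = d * tax / (b + d)
= 1 * 10 / (5 + 1)
= 10 / 6 = 5/3

5/3


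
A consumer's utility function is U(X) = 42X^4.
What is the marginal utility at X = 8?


MU = dU/dX = 42*4*X^(4-1)
MU = 168*X^3
At X = 8:
MU = 168 * 8^3
MU = 168 * 512 = 86016

86016


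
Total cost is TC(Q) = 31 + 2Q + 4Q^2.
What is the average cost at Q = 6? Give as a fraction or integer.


TC(6) = 31 + 2*6 + 4*6^2
TC(6) = 31 + 12 + 144 = 187
AC = TC/Q = 187/6 = 187/6

187/6


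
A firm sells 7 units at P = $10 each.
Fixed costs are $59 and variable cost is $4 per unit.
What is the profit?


Total Revenue = P * Q = 10 * 7 = $70
Total Cost = FC + VC*Q = 59 + 4*7 = $87
Profit = TR - TC = 70 - 87 = $-17

$-17


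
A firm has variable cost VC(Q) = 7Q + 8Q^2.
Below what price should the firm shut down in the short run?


AVC(Q) = VC(Q)/Q = 7 + 8Q
AVC is increasing in Q, so minimum AVC is at Q -> 0+.
Min AVC = 7
The firm should shut down if P < 7.

7


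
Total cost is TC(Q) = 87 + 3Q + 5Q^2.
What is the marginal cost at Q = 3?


MC = dTC/dQ = 3 + 2*5*Q
At Q = 3:
MC = 3 + 10*3
MC = 3 + 30 = 33

33


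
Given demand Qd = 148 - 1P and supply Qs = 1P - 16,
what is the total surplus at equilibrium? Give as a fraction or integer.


Find equilibrium: 148 - 1P = 1P - 16
148 + 16 = 2P
P* = 164/2 = 82
Q* = 1*82 - 16 = 66
Inverse demand: P = 148 - Q/1, so P_max = 148
Inverse supply: P = 16 + Q/1, so P_min = 16
CS = (1/2) * 66 * (148 - 82) = 2178
PS = (1/2) * 66 * (82 - 16) = 2178
TS = CS + PS = 2178 + 2178 = 4356

4356


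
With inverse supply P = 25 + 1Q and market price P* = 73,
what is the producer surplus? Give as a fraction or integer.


Minimum supply price (at Q=0): P_min = 25
Quantity supplied at P* = 73:
Q* = (73 - 25)/1 = 48
PS = (1/2) * Q* * (P* - P_min)
PS = (1/2) * 48 * (73 - 25)
PS = (1/2) * 48 * 48 = 1152

1152


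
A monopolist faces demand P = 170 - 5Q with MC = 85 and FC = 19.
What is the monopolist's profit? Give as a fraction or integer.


MR = MC: 170 - 10Q = 85
Q* = 17/2
P* = 170 - 5*17/2 = 255/2
Profit = (P* - MC)*Q* - FC
= (255/2 - 85)*17/2 - 19
= 85/2*17/2 - 19
= 1445/4 - 19 = 1369/4

1369/4


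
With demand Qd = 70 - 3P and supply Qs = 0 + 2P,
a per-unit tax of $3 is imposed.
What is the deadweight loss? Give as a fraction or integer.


Pre-tax equilibrium quantity: Q* = 28
Post-tax equilibrium quantity: Q_tax = 122/5
Reduction in quantity: Q* - Q_tax = 18/5
DWL = (1/2) * tax * (Q* - Q_tax)
DWL = (1/2) * 3 * 18/5 = 27/5

27/5


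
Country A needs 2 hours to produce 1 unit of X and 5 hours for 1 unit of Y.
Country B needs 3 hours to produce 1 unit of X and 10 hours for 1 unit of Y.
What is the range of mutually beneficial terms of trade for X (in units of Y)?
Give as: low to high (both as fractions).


Opportunity cost of X for Country A = hours_X / hours_Y = 2/5 = 2/5 units of Y
Opportunity cost of X for Country B = hours_X / hours_Y = 3/10 = 3/10 units of Y
Terms of trade must be between the two opportunity costs.
Range: 3/10 to 2/5

3/10 to 2/5


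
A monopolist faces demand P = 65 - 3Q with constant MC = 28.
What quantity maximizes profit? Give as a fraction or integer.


TR = P*Q = (65 - 3Q)Q = 65Q - 3Q^2
MR = dTR/dQ = 65 - 6Q
Set MR = MC:
65 - 6Q = 28
37 = 6Q
Q* = 37/6 = 37/6

37/6


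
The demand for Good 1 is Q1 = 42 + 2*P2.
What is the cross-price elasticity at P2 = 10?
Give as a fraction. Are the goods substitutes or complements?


dQ1/dP2 = 2
At P2 = 10: Q1 = 42 + 2*10 = 62
Exy = (dQ1/dP2)(P2/Q1) = 2 * 10 / 62 = 10/31
Since Exy > 0, the goods are substitutes.

10/31 (substitutes)


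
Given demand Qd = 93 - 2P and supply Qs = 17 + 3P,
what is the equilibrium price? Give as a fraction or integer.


At equilibrium, Qd = Qs.
93 - 2P = 17 + 3P
93 - 17 = 2P + 3P
76 = 5P
P* = 76/5 = 76/5

76/5


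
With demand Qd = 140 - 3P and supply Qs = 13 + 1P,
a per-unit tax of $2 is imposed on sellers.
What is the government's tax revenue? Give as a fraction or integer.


With tax on sellers, new supply: Qs' = 13 + 1(P - 2)
= 11 + 1P
New equilibrium quantity:
Q_new = 173/4
Tax revenue = tax * Q_new = 2 * 173/4 = 173/2

173/2


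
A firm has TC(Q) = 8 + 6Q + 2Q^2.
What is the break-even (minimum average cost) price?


AC(Q) = 8/Q + 6 + 2Q
To minimize: dAC/dQ = -8/Q^2 + 2 = 0
Q^2 = 8/2 = 4
Q* = 2
Min AC = 8/2 + 6 + 2*2
Min AC = 4 + 6 + 4 = 14

14


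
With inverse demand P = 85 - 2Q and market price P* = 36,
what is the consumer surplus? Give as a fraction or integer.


Maximum willingness to pay (at Q=0): P_max = 85
Quantity demanded at P* = 36:
Q* = (85 - 36)/2 = 49/2
CS = (1/2) * Q* * (P_max - P*)
CS = (1/2) * 49/2 * (85 - 36)
CS = (1/2) * 49/2 * 49 = 2401/4

2401/4


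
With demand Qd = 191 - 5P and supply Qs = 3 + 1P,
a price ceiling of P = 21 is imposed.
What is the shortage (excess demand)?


At P = 21:
Qd = 191 - 5*21 = 86
Qs = 3 + 1*21 = 24
Shortage = Qd - Qs = 86 - 24 = 62

62


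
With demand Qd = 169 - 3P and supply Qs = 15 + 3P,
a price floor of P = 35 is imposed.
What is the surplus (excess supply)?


At P = 35:
Qd = 169 - 3*35 = 64
Qs = 15 + 3*35 = 120
Surplus = Qs - Qd = 120 - 64 = 56

56


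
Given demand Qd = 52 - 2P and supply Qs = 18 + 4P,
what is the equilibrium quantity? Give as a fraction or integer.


First find equilibrium price:
52 - 2P = 18 + 4P
P* = 34/6 = 17/3
Then substitute into demand:
Q* = 52 - 2 * 17/3 = 122/3

122/3


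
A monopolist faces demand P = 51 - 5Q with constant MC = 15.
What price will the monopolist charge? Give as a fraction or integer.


MR = 51 - 10Q
Set MR = MC: 51 - 10Q = 15
Q* = 18/5
Substitute into demand:
P* = 51 - 5*18/5 = 33

33


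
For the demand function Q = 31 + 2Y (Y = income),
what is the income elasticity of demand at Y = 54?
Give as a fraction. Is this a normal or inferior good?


dQ/dY = 2
At Y = 54: Q = 31 + 2*54 = 139
Ey = (dQ/dY)(Y/Q) = 2 * 54 / 139 = 108/139
Since Ey > 0, this is a normal good.

108/139 (normal good)


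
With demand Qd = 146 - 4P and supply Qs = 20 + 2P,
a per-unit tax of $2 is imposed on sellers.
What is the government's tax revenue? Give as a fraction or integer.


With tax on sellers, new supply: Qs' = 20 + 2(P - 2)
= 16 + 2P
New equilibrium quantity:
Q_new = 178/3
Tax revenue = tax * Q_new = 2 * 178/3 = 356/3

356/3


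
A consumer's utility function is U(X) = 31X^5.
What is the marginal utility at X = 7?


MU = dU/dX = 31*5*X^(5-1)
MU = 155*X^4
At X = 7:
MU = 155 * 7^4
MU = 155 * 2401 = 372155

372155


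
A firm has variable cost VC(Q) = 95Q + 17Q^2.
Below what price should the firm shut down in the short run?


AVC(Q) = VC(Q)/Q = 95 + 17Q
AVC is increasing in Q, so minimum AVC is at Q -> 0+.
Min AVC = 95
The firm should shut down if P < 95.

95


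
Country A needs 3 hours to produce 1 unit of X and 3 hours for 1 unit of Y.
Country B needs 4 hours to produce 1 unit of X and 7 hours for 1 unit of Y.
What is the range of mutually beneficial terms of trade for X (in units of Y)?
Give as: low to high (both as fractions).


Opportunity cost of X for Country A = hours_X / hours_Y = 3/3 = 1 units of Y
Opportunity cost of X for Country B = hours_X / hours_Y = 4/7 = 4/7 units of Y
Terms of trade must be between the two opportunity costs.
Range: 4/7 to 1

4/7 to 1


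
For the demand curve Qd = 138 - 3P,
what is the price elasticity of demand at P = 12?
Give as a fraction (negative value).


dQ/dP = -3
At P = 12: Q = 138 - 3*12 = 102
E = (dQ/dP)(P/Q) = (-3)(12/102) = -6/17

-6/17


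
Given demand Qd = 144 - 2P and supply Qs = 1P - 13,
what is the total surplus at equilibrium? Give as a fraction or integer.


Find equilibrium: 144 - 2P = 1P - 13
144 + 13 = 3P
P* = 157/3 = 157/3
Q* = 1*157/3 - 13 = 118/3
Inverse demand: P = 72 - Q/2, so P_max = 72
Inverse supply: P = 13 + Q/1, so P_min = 13
CS = (1/2) * 118/3 * (72 - 157/3) = 3481/9
PS = (1/2) * 118/3 * (157/3 - 13) = 6962/9
TS = CS + PS = 3481/9 + 6962/9 = 3481/3

3481/3


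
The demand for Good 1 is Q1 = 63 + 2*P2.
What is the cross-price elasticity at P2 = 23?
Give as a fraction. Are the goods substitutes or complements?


dQ1/dP2 = 2
At P2 = 23: Q1 = 63 + 2*23 = 109
Exy = (dQ1/dP2)(P2/Q1) = 2 * 23 / 109 = 46/109
Since Exy > 0, the goods are substitutes.

46/109 (substitutes)


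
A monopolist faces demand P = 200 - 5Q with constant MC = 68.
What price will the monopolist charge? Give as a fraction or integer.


MR = 200 - 10Q
Set MR = MC: 200 - 10Q = 68
Q* = 66/5
Substitute into demand:
P* = 200 - 5*66/5 = 134

134


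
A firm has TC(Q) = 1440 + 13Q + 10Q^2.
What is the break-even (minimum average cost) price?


AC(Q) = 1440/Q + 13 + 10Q
To minimize: dAC/dQ = -1440/Q^2 + 10 = 0
Q^2 = 1440/10 = 144
Q* = 12
Min AC = 1440/12 + 13 + 10*12
Min AC = 120 + 13 + 120 = 253

253


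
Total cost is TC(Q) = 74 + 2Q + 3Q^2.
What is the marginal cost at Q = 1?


MC = dTC/dQ = 2 + 2*3*Q
At Q = 1:
MC = 2 + 6*1
MC = 2 + 6 = 8

8


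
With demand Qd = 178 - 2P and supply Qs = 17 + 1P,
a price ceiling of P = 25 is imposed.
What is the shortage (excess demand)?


At P = 25:
Qd = 178 - 2*25 = 128
Qs = 17 + 1*25 = 42
Shortage = Qd - Qs = 128 - 42 = 86

86


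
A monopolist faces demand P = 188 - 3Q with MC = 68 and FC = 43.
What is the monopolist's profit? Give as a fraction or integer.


MR = MC: 188 - 6Q = 68
Q* = 20
P* = 188 - 3*20 = 128
Profit = (P* - MC)*Q* - FC
= (128 - 68)*20 - 43
= 60*20 - 43
= 1200 - 43 = 1157

1157


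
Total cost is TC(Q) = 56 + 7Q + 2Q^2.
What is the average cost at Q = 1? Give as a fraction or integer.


TC(1) = 56 + 7*1 + 2*1^2
TC(1) = 56 + 7 + 2 = 65
AC = TC/Q = 65/1 = 65

65


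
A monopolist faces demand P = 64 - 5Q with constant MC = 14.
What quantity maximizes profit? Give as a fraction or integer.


TR = P*Q = (64 - 5Q)Q = 64Q - 5Q^2
MR = dTR/dQ = 64 - 10Q
Set MR = MC:
64 - 10Q = 14
50 = 10Q
Q* = 50/10 = 5

5


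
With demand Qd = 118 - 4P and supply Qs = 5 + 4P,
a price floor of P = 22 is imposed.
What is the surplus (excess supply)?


At P = 22:
Qd = 118 - 4*22 = 30
Qs = 5 + 4*22 = 93
Surplus = Qs - Qd = 93 - 30 = 63

63


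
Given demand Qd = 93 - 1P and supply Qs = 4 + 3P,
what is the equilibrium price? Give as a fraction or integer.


At equilibrium, Qd = Qs.
93 - 1P = 4 + 3P
93 - 4 = 1P + 3P
89 = 4P
P* = 89/4 = 89/4

89/4


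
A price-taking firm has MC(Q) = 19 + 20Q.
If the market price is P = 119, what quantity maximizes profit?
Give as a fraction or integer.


In perfect competition, profit is maximized where P = MC.
119 = 19 + 20Q
100 = 20Q
Q* = 100/20 = 5

5


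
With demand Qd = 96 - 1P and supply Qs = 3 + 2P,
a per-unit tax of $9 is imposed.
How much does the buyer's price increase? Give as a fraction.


With a per-unit tax, the buyer's price increase depends on relative slopes.
Supply slope: d = 2, Demand slope: b = 1
Buyer's price increase = d * tax / (b + d)
= 2 * 9 / (1 + 2)
= 18 / 3 = 6

6


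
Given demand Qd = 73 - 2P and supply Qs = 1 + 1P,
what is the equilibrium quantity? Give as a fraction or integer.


First find equilibrium price:
73 - 2P = 1 + 1P
P* = 72/3 = 24
Then substitute into demand:
Q* = 73 - 2 * 24 = 25

25


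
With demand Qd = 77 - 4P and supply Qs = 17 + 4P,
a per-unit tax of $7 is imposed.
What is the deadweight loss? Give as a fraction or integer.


Pre-tax equilibrium quantity: Q* = 47
Post-tax equilibrium quantity: Q_tax = 33
Reduction in quantity: Q* - Q_tax = 14
DWL = (1/2) * tax * (Q* - Q_tax)
DWL = (1/2) * 7 * 14 = 49

49


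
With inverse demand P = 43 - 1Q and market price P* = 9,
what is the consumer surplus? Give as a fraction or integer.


Maximum willingness to pay (at Q=0): P_max = 43
Quantity demanded at P* = 9:
Q* = (43 - 9)/1 = 34
CS = (1/2) * Q* * (P_max - P*)
CS = (1/2) * 34 * (43 - 9)
CS = (1/2) * 34 * 34 = 578

578


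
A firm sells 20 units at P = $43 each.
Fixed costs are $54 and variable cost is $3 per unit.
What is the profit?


Total Revenue = P * Q = 43 * 20 = $860
Total Cost = FC + VC*Q = 54 + 3*20 = $114
Profit = TR - TC = 860 - 114 = $746

$746


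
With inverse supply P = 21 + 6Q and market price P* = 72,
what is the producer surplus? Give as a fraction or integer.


Minimum supply price (at Q=0): P_min = 21
Quantity supplied at P* = 72:
Q* = (72 - 21)/6 = 17/2
PS = (1/2) * Q* * (P* - P_min)
PS = (1/2) * 17/2 * (72 - 21)
PS = (1/2) * 17/2 * 51 = 867/4

867/4


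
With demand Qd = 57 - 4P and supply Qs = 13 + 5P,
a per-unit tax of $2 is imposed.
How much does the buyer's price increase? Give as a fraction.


With a per-unit tax, the buyer's price increase depends on relative slopes.
Supply slope: d = 5, Demand slope: b = 4
Buyer's price increase = d * tax / (b + d)
= 5 * 2 / (4 + 5)
= 10 / 9 = 10/9

10/9


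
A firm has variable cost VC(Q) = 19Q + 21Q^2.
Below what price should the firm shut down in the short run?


AVC(Q) = VC(Q)/Q = 19 + 21Q
AVC is increasing in Q, so minimum AVC is at Q -> 0+.
Min AVC = 19
The firm should shut down if P < 19.

19


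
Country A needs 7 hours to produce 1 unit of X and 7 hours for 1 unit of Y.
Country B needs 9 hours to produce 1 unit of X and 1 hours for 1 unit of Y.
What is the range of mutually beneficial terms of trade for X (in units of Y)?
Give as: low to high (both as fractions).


Opportunity cost of X for Country A = hours_X / hours_Y = 7/7 = 1 units of Y
Opportunity cost of X for Country B = hours_X / hours_Y = 9/1 = 9 units of Y
Terms of trade must be between the two opportunity costs.
Range: 1 to 9

1 to 9


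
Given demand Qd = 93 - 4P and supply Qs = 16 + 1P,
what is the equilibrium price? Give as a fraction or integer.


At equilibrium, Qd = Qs.
93 - 4P = 16 + 1P
93 - 16 = 4P + 1P
77 = 5P
P* = 77/5 = 77/5

77/5


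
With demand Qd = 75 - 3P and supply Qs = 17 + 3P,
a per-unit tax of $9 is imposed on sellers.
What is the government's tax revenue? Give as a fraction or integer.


With tax on sellers, new supply: Qs' = 17 + 3(P - 9)
= 3P - 10
New equilibrium quantity:
Q_new = 65/2
Tax revenue = tax * Q_new = 9 * 65/2 = 585/2

585/2


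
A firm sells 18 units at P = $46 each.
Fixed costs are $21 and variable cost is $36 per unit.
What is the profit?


Total Revenue = P * Q = 46 * 18 = $828
Total Cost = FC + VC*Q = 21 + 36*18 = $669
Profit = TR - TC = 828 - 669 = $159

$159


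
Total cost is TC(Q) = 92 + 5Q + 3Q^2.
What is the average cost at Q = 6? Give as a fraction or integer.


TC(6) = 92 + 5*6 + 3*6^2
TC(6) = 92 + 30 + 108 = 230
AC = TC/Q = 230/6 = 115/3

115/3


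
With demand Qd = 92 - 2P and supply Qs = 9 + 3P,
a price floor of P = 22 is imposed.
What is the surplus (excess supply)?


At P = 22:
Qd = 92 - 2*22 = 48
Qs = 9 + 3*22 = 75
Surplus = Qs - Qd = 75 - 48 = 27

27


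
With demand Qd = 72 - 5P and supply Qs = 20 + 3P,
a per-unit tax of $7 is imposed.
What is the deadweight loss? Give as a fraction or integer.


Pre-tax equilibrium quantity: Q* = 79/2
Post-tax equilibrium quantity: Q_tax = 211/8
Reduction in quantity: Q* - Q_tax = 105/8
DWL = (1/2) * tax * (Q* - Q_tax)
DWL = (1/2) * 7 * 105/8 = 735/16

735/16


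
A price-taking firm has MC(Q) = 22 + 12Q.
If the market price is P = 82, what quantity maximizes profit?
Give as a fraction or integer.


In perfect competition, profit is maximized where P = MC.
82 = 22 + 12Q
60 = 12Q
Q* = 60/12 = 5

5


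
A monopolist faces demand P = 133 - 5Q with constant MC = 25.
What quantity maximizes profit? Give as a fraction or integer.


TR = P*Q = (133 - 5Q)Q = 133Q - 5Q^2
MR = dTR/dQ = 133 - 10Q
Set MR = MC:
133 - 10Q = 25
108 = 10Q
Q* = 108/10 = 54/5

54/5


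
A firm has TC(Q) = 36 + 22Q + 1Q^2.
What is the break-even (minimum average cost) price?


AC(Q) = 36/Q + 22 + 1Q
To minimize: dAC/dQ = -36/Q^2 + 1 = 0
Q^2 = 36/1 = 36
Q* = 6
Min AC = 36/6 + 22 + 1*6
Min AC = 6 + 22 + 6 = 34

34


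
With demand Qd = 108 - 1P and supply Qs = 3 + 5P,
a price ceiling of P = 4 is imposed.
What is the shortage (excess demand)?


At P = 4:
Qd = 108 - 1*4 = 104
Qs = 3 + 5*4 = 23
Shortage = Qd - Qs = 104 - 23 = 81

81


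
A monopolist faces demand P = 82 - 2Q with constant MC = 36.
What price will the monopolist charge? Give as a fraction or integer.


MR = 82 - 4Q
Set MR = MC: 82 - 4Q = 36
Q* = 23/2
Substitute into demand:
P* = 82 - 2*23/2 = 59

59


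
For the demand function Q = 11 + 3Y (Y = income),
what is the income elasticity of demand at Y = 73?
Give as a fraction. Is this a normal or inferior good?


dQ/dY = 3
At Y = 73: Q = 11 + 3*73 = 230
Ey = (dQ/dY)(Y/Q) = 3 * 73 / 230 = 219/230
Since Ey > 0, this is a normal good.

219/230 (normal good)


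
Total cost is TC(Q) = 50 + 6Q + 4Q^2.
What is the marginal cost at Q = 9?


MC = dTC/dQ = 6 + 2*4*Q
At Q = 9:
MC = 6 + 8*9
MC = 6 + 72 = 78

78


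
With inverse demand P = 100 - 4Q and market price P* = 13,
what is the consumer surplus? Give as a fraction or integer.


Maximum willingness to pay (at Q=0): P_max = 100
Quantity demanded at P* = 13:
Q* = (100 - 13)/4 = 87/4
CS = (1/2) * Q* * (P_max - P*)
CS = (1/2) * 87/4 * (100 - 13)
CS = (1/2) * 87/4 * 87 = 7569/8

7569/8


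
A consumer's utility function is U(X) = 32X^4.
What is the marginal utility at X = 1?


MU = dU/dX = 32*4*X^(4-1)
MU = 128*X^3
At X = 1:
MU = 128 * 1^3
MU = 128 * 1 = 128

128


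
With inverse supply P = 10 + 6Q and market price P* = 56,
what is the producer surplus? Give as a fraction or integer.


Minimum supply price (at Q=0): P_min = 10
Quantity supplied at P* = 56:
Q* = (56 - 10)/6 = 23/3
PS = (1/2) * Q* * (P* - P_min)
PS = (1/2) * 23/3 * (56 - 10)
PS = (1/2) * 23/3 * 46 = 529/3

529/3


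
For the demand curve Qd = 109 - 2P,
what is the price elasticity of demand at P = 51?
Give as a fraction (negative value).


dQ/dP = -2
At P = 51: Q = 109 - 2*51 = 7
E = (dQ/dP)(P/Q) = (-2)(51/7) = -102/7

-102/7


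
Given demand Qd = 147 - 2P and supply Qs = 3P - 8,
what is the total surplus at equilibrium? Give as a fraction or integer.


Find equilibrium: 147 - 2P = 3P - 8
147 + 8 = 5P
P* = 155/5 = 31
Q* = 3*31 - 8 = 85
Inverse demand: P = 147/2 - Q/2, so P_max = 147/2
Inverse supply: P = 8/3 + Q/3, so P_min = 8/3
CS = (1/2) * 85 * (147/2 - 31) = 7225/4
PS = (1/2) * 85 * (31 - 8/3) = 7225/6
TS = CS + PS = 7225/4 + 7225/6 = 36125/12

36125/12


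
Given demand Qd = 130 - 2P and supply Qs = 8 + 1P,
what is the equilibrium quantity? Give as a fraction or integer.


First find equilibrium price:
130 - 2P = 8 + 1P
P* = 122/3 = 122/3
Then substitute into demand:
Q* = 130 - 2 * 122/3 = 146/3

146/3


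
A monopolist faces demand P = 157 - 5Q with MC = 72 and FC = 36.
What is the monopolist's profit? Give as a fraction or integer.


MR = MC: 157 - 10Q = 72
Q* = 17/2
P* = 157 - 5*17/2 = 229/2
Profit = (P* - MC)*Q* - FC
= (229/2 - 72)*17/2 - 36
= 85/2*17/2 - 36
= 1445/4 - 36 = 1301/4

1301/4


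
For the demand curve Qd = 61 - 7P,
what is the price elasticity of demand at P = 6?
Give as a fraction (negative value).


dQ/dP = -7
At P = 6: Q = 61 - 7*6 = 19
E = (dQ/dP)(P/Q) = (-7)(6/19) = -42/19

-42/19


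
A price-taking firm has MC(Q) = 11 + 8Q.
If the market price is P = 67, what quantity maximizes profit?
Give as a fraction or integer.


In perfect competition, profit is maximized where P = MC.
67 = 11 + 8Q
56 = 8Q
Q* = 56/8 = 7

7


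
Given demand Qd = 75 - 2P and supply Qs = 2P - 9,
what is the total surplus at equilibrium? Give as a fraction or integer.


Find equilibrium: 75 - 2P = 2P - 9
75 + 9 = 4P
P* = 84/4 = 21
Q* = 2*21 - 9 = 33
Inverse demand: P = 75/2 - Q/2, so P_max = 75/2
Inverse supply: P = 9/2 + Q/2, so P_min = 9/2
CS = (1/2) * 33 * (75/2 - 21) = 1089/4
PS = (1/2) * 33 * (21 - 9/2) = 1089/4
TS = CS + PS = 1089/4 + 1089/4 = 1089/2

1089/2


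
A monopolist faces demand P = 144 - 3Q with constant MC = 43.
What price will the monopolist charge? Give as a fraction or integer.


MR = 144 - 6Q
Set MR = MC: 144 - 6Q = 43
Q* = 101/6
Substitute into demand:
P* = 144 - 3*101/6 = 187/2

187/2


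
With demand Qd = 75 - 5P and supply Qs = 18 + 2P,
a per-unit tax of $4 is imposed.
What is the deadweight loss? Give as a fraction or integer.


Pre-tax equilibrium quantity: Q* = 240/7
Post-tax equilibrium quantity: Q_tax = 200/7
Reduction in quantity: Q* - Q_tax = 40/7
DWL = (1/2) * tax * (Q* - Q_tax)
DWL = (1/2) * 4 * 40/7 = 80/7

80/7


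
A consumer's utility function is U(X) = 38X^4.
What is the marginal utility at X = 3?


MU = dU/dX = 38*4*X^(4-1)
MU = 152*X^3
At X = 3:
MU = 152 * 3^3
MU = 152 * 27 = 4104

4104


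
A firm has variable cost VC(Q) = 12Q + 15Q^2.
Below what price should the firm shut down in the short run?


AVC(Q) = VC(Q)/Q = 12 + 15Q
AVC is increasing in Q, so minimum AVC is at Q -> 0+.
Min AVC = 12
The firm should shut down if P < 12.

12


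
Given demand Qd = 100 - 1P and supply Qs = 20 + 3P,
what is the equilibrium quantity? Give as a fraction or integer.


First find equilibrium price:
100 - 1P = 20 + 3P
P* = 80/4 = 20
Then substitute into demand:
Q* = 100 - 1 * 20 = 80

80


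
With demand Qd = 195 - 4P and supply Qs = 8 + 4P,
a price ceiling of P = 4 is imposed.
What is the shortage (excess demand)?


At P = 4:
Qd = 195 - 4*4 = 179
Qs = 8 + 4*4 = 24
Shortage = Qd - Qs = 179 - 24 = 155

155


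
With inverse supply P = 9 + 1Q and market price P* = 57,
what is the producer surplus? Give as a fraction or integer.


Minimum supply price (at Q=0): P_min = 9
Quantity supplied at P* = 57:
Q* = (57 - 9)/1 = 48
PS = (1/2) * Q* * (P* - P_min)
PS = (1/2) * 48 * (57 - 9)
PS = (1/2) * 48 * 48 = 1152

1152


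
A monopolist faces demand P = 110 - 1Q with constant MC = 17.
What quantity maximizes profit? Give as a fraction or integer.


TR = P*Q = (110 - 1Q)Q = 110Q - 1Q^2
MR = dTR/dQ = 110 - 2Q
Set MR = MC:
110 - 2Q = 17
93 = 2Q
Q* = 93/2 = 93/2

93/2


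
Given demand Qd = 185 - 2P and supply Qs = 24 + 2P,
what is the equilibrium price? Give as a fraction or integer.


At equilibrium, Qd = Qs.
185 - 2P = 24 + 2P
185 - 24 = 2P + 2P
161 = 4P
P* = 161/4 = 161/4

161/4


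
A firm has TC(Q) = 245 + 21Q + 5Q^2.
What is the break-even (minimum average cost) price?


AC(Q) = 245/Q + 21 + 5Q
To minimize: dAC/dQ = -245/Q^2 + 5 = 0
Q^2 = 245/5 = 49
Q* = 7
Min AC = 245/7 + 21 + 5*7
Min AC = 35 + 21 + 35 = 91

91


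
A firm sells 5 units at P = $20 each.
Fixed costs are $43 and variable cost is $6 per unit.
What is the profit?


Total Revenue = P * Q = 20 * 5 = $100
Total Cost = FC + VC*Q = 43 + 6*5 = $73
Profit = TR - TC = 100 - 73 = $27

$27


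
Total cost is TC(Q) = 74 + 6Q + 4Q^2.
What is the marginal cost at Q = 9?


MC = dTC/dQ = 6 + 2*4*Q
At Q = 9:
MC = 6 + 8*9
MC = 6 + 72 = 78

78


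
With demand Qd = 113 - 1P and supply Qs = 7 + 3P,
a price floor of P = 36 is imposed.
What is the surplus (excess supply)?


At P = 36:
Qd = 113 - 1*36 = 77
Qs = 7 + 3*36 = 115
Surplus = Qs - Qd = 115 - 77 = 38

38


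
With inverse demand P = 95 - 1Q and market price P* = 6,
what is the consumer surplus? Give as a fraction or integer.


Maximum willingness to pay (at Q=0): P_max = 95
Quantity demanded at P* = 6:
Q* = (95 - 6)/1 = 89
CS = (1/2) * Q* * (P_max - P*)
CS = (1/2) * 89 * (95 - 6)
CS = (1/2) * 89 * 89 = 7921/2

7921/2


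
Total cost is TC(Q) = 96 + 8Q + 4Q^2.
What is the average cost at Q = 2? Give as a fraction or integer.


TC(2) = 96 + 8*2 + 4*2^2
TC(2) = 96 + 16 + 16 = 128
AC = TC/Q = 128/2 = 64

64


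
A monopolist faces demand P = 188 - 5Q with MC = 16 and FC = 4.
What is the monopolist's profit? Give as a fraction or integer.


MR = MC: 188 - 10Q = 16
Q* = 86/5
P* = 188 - 5*86/5 = 102
Profit = (P* - MC)*Q* - FC
= (102 - 16)*86/5 - 4
= 86*86/5 - 4
= 7396/5 - 4 = 7376/5

7376/5


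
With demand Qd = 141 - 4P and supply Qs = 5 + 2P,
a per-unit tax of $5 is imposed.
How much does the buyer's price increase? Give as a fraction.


With a per-unit tax, the buyer's price increase depends on relative slopes.
Supply slope: d = 2, Demand slope: b = 4
Buyer's price increase = d * tax / (b + d)
= 2 * 5 / (4 + 2)
= 10 / 6 = 5/3

5/3


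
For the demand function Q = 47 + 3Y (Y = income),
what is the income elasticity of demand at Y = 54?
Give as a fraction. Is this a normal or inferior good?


dQ/dY = 3
At Y = 54: Q = 47 + 3*54 = 209
Ey = (dQ/dY)(Y/Q) = 3 * 54 / 209 = 162/209
Since Ey > 0, this is a normal good.

162/209 (normal good)


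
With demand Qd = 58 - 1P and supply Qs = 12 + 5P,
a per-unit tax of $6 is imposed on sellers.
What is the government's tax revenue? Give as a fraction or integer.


With tax on sellers, new supply: Qs' = 12 + 5(P - 6)
= 5P - 18
New equilibrium quantity:
Q_new = 136/3
Tax revenue = tax * Q_new = 6 * 136/3 = 272

272


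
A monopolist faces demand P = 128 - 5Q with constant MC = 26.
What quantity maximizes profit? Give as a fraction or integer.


TR = P*Q = (128 - 5Q)Q = 128Q - 5Q^2
MR = dTR/dQ = 128 - 10Q
Set MR = MC:
128 - 10Q = 26
102 = 10Q
Q* = 102/10 = 51/5

51/5


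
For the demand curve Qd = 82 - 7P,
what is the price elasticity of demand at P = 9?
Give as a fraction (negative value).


dQ/dP = -7
At P = 9: Q = 82 - 7*9 = 19
E = (dQ/dP)(P/Q) = (-7)(9/19) = -63/19

-63/19


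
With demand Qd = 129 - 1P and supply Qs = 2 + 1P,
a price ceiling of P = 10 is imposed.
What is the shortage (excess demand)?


At P = 10:
Qd = 129 - 1*10 = 119
Qs = 2 + 1*10 = 12
Shortage = Qd - Qs = 119 - 12 = 107

107


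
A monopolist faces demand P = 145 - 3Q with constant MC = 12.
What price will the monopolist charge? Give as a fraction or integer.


MR = 145 - 6Q
Set MR = MC: 145 - 6Q = 12
Q* = 133/6
Substitute into demand:
P* = 145 - 3*133/6 = 157/2

157/2


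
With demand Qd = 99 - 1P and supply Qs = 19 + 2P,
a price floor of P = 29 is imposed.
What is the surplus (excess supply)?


At P = 29:
Qd = 99 - 1*29 = 70
Qs = 19 + 2*29 = 77
Surplus = Qs - Qd = 77 - 70 = 7

7


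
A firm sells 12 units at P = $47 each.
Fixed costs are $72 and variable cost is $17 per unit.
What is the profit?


Total Revenue = P * Q = 47 * 12 = $564
Total Cost = FC + VC*Q = 72 + 17*12 = $276
Profit = TR - TC = 564 - 276 = $288

$288


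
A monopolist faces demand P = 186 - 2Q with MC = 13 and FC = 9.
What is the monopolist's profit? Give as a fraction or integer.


MR = MC: 186 - 4Q = 13
Q* = 173/4
P* = 186 - 2*173/4 = 199/2
Profit = (P* - MC)*Q* - FC
= (199/2 - 13)*173/4 - 9
= 173/2*173/4 - 9
= 29929/8 - 9 = 29857/8

29857/8


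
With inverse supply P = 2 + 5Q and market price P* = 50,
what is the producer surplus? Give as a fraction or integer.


Minimum supply price (at Q=0): P_min = 2
Quantity supplied at P* = 50:
Q* = (50 - 2)/5 = 48/5
PS = (1/2) * Q* * (P* - P_min)
PS = (1/2) * 48/5 * (50 - 2)
PS = (1/2) * 48/5 * 48 = 1152/5

1152/5
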